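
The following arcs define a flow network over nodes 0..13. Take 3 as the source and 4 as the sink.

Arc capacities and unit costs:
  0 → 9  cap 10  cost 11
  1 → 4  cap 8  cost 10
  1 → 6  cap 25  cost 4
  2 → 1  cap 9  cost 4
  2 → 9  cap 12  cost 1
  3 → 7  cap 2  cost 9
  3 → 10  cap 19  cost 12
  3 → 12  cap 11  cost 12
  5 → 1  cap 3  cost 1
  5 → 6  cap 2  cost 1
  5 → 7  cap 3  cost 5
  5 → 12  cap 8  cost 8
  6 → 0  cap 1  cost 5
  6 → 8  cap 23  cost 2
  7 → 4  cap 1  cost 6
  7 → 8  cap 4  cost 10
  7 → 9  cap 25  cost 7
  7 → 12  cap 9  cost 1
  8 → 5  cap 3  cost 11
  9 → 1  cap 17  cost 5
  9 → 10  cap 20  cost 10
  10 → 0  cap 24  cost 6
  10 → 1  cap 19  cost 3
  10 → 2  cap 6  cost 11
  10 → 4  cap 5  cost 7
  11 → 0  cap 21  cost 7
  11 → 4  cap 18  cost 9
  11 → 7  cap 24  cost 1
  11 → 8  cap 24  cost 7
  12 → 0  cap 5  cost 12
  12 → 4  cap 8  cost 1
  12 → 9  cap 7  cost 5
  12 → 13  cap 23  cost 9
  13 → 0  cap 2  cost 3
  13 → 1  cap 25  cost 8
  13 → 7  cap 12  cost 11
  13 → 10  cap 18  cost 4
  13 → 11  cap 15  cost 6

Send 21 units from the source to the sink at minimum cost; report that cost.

shortest-cost path #1: 3→7→12→4 push 2 @ unit cost 11 (adds 22)
shortest-cost path #2: 3→12→4 push 6 @ unit cost 13 (adds 78)
shortest-cost path #3: 3→12→7→4 push 1 @ unit cost 17 (adds 17)
shortest-cost path #4: 3→10→4 push 5 @ unit cost 19 (adds 95)
shortest-cost path #5: 3→10→1→4 push 7 @ unit cost 25 (adds 175)
total cost = 387

Minimum cost for 21 units: 387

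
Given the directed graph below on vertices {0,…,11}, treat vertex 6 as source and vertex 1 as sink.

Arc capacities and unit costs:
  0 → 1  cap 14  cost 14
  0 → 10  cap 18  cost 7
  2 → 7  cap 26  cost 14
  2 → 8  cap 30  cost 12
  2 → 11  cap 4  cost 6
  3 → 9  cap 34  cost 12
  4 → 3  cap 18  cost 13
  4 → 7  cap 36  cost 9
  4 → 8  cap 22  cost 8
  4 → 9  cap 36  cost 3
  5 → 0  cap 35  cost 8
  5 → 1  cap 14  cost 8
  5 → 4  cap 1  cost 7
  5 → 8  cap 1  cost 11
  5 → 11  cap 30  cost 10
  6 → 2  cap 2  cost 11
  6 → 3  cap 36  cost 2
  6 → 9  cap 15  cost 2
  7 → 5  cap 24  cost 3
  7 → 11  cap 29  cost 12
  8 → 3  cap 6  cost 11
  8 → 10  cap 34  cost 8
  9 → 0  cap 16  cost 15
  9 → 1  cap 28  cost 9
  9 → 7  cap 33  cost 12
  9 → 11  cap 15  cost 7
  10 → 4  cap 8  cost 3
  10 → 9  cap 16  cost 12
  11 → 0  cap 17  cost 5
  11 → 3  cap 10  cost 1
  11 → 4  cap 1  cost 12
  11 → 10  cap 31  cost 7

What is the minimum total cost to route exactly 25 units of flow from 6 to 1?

Minimum cost for 25 units: 395

shortest-cost path #1: 6→9→1 push 15 @ unit cost 11 (adds 165)
shortest-cost path #2: 6→3→9→1 push 10 @ unit cost 23 (adds 230)
total cost = 395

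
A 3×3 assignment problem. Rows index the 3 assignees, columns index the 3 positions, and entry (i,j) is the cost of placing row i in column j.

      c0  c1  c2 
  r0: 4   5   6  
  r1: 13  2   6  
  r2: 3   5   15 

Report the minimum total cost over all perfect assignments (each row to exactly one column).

Minimum assignment cost: 11

optimal assignment: row0→col2 (cost 6), row1→col1 (cost 2), row2→col0 (cost 3)
total = 6 + 2 + 3 = 11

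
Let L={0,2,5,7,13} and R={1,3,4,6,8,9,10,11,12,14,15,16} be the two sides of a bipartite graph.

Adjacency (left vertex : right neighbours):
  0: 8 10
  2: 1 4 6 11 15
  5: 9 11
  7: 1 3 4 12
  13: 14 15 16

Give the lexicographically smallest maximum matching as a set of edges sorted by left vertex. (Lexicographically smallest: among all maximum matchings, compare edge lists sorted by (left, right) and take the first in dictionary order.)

Lex-smallest maximum matching: {(0,8), (2,1), (5,9), (7,3), (13,14)}

|M| = 5 (so the lex-smallest maximum matching has 5 edges)
process left vertices in ascending order; for each, take the smallest-labelled available neighbour that still permits 5 edges overall, or leave it unmatched if none does
lex-smallest matching: {0-8, 2-1, 5-9, 7-3, 13-14}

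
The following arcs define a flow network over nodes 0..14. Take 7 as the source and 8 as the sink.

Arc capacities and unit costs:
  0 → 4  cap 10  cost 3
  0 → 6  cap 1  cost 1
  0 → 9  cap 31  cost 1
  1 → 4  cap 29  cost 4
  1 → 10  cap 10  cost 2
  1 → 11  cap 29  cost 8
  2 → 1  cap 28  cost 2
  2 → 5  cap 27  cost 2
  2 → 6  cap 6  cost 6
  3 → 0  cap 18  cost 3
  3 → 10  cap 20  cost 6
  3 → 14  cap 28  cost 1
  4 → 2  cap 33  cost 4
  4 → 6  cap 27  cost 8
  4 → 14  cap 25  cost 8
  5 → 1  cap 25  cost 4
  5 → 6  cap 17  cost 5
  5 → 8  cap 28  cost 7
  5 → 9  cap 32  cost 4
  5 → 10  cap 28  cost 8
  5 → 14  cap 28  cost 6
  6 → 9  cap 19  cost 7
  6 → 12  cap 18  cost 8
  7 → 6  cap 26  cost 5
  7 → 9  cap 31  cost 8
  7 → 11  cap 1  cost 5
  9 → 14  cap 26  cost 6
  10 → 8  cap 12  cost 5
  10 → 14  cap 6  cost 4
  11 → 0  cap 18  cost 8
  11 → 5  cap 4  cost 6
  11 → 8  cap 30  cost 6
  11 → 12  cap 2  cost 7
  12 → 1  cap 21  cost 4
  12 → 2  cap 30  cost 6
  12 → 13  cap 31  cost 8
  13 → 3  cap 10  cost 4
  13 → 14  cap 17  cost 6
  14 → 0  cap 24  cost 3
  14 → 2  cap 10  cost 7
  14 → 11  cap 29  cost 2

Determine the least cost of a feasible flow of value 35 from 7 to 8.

Minimum cost for 35 units: 775

shortest-cost path #1: 7→11→8 push 1 @ unit cost 11 (adds 11)
shortest-cost path #2: 7→9→14→11→8 push 26 @ unit cost 22 (adds 572)
shortest-cost path #3: 7→6→12→1→10→8 push 8 @ unit cost 24 (adds 192)
total cost = 775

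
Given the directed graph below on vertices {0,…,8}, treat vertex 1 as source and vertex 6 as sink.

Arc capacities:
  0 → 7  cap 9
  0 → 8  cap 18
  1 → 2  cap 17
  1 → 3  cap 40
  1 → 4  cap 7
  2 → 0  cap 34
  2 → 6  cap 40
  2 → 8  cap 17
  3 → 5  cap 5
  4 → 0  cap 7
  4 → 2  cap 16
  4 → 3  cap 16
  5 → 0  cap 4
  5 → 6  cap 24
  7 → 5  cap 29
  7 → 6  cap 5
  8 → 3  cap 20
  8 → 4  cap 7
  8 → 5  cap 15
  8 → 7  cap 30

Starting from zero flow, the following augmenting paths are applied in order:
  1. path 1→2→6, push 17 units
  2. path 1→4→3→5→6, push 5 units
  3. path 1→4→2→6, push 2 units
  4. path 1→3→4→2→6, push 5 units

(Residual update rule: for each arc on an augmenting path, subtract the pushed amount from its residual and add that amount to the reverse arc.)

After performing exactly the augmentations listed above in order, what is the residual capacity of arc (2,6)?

after path 1 (1→2→6, push 17): res(2,6)=23
after path 2 (1→4→3→5→6, push 5): res(2,6)=23
after path 3 (1→4→2→6, push 2): res(2,6)=21
after path 4 (1→3→4→2→6, push 5): res(2,6)=16

Residual capacity of (2,6): 16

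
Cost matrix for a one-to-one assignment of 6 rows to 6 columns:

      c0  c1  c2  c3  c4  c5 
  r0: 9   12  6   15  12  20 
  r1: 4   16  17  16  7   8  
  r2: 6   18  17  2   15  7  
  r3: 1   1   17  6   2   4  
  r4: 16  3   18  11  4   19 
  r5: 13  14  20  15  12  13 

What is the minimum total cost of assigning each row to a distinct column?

Minimum assignment cost: 30

one of 2 optimal assignments: row0→col2 (cost 6), row1→col0 (cost 4), row2→col3 (cost 2), row3→col1 (cost 1), row4→col4 (cost 4), row5→col5 (cost 13)
total = 6 + 4 + 2 + 1 + 4 + 13 = 30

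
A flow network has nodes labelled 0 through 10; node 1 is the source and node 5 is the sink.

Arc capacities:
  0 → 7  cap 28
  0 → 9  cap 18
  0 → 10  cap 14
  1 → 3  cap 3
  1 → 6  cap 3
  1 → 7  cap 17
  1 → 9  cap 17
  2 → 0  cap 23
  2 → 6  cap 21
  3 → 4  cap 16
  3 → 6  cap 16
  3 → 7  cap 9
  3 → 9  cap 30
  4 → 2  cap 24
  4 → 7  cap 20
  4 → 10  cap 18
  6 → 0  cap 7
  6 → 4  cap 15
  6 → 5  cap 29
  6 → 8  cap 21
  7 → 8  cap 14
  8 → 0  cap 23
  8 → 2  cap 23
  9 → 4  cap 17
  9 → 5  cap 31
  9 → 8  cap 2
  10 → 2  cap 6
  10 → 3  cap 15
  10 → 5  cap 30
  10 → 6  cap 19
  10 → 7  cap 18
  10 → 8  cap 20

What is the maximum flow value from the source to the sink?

Maximum flow value: 37

augment #1: 1→6→5 bottleneck 3, total now 3
augment #2: 1→9→5 bottleneck 17, total now 20
augment #3: 1→3→6→5 bottleneck 3, total now 23
augment #4: 1→7→8→0→9→5 bottleneck 14, total now 37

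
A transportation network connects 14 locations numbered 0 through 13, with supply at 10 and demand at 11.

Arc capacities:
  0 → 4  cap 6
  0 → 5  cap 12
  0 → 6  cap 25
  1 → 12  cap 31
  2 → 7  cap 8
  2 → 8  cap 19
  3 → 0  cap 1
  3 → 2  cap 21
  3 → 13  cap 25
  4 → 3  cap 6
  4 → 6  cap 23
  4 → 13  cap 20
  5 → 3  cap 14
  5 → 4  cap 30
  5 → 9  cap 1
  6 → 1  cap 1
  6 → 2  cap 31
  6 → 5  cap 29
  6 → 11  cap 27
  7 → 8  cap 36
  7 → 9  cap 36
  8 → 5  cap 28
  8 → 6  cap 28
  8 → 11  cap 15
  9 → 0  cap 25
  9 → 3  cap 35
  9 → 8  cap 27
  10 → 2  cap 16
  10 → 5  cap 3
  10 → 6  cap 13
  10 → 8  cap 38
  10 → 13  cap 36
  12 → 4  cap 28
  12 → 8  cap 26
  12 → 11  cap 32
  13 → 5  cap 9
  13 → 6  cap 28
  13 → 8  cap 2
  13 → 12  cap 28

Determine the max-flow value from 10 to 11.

augment #1: 10→6→11 bottleneck 13, total now 13
augment #2: 10→8→11 bottleneck 15, total now 28
augment #3: 10→8→6→11 bottleneck 14, total now 42
augment #4: 10→13→12→11 bottleneck 28, total now 70
augment #5: 10→8→6→1→12→11 bottleneck 1, total now 71

Maximum flow value: 71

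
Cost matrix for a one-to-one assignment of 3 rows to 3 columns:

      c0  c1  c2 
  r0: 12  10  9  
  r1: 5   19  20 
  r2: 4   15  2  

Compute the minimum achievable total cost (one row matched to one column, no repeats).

optimal assignment: row0→col1 (cost 10), row1→col0 (cost 5), row2→col2 (cost 2)
total = 10 + 5 + 2 = 17

Minimum assignment cost: 17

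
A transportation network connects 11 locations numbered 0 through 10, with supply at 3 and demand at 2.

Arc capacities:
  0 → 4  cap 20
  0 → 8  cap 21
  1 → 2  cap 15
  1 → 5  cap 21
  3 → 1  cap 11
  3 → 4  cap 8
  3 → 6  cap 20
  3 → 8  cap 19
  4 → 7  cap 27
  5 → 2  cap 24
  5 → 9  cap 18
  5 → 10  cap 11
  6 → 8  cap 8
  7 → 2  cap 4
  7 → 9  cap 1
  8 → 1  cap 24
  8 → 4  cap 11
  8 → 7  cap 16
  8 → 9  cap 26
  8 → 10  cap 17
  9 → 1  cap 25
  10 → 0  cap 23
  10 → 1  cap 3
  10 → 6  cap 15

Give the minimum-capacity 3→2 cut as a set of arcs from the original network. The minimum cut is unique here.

Min-cut arcs: {(1,2), (1,5), (7,2)} (total capacity 40)

augment #1: 3→1→2 push 11
augment #2: 3→4→7→2 push 4
augment #3: 3→8→1→2 push 4
augment #4: 3→8→1→5→2 push 15
augment #5: 3→6→8→1→5→2 push 5
augment #6: 3→4→7→9→1→5→2 push 1
max flow = 40; residual-reachable set from 3 gives S-side
cut edges (S→T): {(1,2), (1,5), (7,2)} total cap 40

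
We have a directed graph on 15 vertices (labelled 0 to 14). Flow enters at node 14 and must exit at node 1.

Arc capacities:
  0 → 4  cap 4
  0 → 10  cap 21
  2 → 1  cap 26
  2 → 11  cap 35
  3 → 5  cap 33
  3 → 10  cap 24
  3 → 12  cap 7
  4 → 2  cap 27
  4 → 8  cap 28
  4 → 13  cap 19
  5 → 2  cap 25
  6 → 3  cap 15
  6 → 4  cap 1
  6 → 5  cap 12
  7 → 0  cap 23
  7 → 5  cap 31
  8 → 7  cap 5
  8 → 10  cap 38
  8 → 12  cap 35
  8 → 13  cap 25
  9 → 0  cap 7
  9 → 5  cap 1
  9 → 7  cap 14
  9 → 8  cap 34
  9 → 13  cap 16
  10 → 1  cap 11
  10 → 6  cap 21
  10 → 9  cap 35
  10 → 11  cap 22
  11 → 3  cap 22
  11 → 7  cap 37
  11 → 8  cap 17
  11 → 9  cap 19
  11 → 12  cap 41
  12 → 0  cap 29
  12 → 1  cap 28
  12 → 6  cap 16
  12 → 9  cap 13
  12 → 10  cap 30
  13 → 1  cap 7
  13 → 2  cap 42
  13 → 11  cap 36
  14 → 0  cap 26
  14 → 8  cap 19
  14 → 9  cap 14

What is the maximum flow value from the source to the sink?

augment #1: 14→0→10→1 bottleneck 11, total now 11
augment #2: 14→8→12→1 bottleneck 19, total now 30
augment #3: 14→9→13→1 bottleneck 7, total now 37
augment #4: 14→0→4→2→1 bottleneck 4, total now 41
augment #5: 14→9→5→2→1 bottleneck 1, total now 42
augment #6: 14→9→8→12→1 bottleneck 6, total now 48
augment #7: 14→0→10→11→12→1 bottleneck 3, total now 51
augment #8: 14→0→10→6→4→2→1 bottleneck 1, total now 52
augment #9: 14→0→10→6→5→2→1 bottleneck 6, total now 58

Maximum flow value: 58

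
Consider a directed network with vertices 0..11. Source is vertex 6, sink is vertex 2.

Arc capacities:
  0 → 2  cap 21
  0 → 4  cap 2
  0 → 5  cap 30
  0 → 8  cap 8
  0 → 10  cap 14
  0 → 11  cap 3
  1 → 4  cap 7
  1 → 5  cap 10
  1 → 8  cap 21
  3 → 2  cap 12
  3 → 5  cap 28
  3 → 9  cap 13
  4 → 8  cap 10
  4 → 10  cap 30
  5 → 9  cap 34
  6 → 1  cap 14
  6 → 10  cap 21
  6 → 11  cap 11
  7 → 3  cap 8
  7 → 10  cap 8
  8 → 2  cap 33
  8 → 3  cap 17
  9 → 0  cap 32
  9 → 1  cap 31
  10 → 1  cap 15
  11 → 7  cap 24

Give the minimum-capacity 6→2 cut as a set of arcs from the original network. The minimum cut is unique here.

Min-cut arcs: {(6,1), (7,3), (10,1)} (total capacity 37)

augment #1: 6→1→8→2 push 14
augment #2: 6→10→1→8→2 push 7
augment #3: 6→11→7→3→2 push 8
augment #4: 6→10→1→4→8→2 push 7
augment #5: 6→10→1→5→9→0→2 push 1
max flow = 37; residual-reachable set from 6 gives S-side
cut edges (S→T): {(6,1), (7,3), (10,1)} total cap 37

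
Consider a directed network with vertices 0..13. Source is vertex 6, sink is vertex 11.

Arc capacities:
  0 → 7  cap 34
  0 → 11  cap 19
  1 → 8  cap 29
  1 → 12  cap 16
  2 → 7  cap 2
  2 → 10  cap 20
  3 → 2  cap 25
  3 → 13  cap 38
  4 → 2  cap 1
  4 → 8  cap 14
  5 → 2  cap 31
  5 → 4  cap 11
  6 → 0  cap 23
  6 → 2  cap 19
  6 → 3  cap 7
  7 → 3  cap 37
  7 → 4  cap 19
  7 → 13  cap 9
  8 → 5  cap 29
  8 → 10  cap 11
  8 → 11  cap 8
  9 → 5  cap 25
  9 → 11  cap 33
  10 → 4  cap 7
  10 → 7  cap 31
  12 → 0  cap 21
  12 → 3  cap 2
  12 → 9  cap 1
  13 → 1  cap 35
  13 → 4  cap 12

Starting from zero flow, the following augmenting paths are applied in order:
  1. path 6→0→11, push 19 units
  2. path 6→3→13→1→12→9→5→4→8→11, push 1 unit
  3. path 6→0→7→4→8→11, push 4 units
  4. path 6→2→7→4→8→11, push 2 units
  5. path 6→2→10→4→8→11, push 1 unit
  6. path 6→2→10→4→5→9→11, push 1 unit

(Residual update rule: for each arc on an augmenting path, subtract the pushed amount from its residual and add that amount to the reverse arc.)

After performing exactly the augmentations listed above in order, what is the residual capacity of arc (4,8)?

Residual capacity of (4,8): 6

after path 1 (6→0→11, push 19): res(4,8)=14
after path 2 (6→3→13→1→12→9→5→4→8→11, push 1): res(4,8)=13
after path 3 (6→0→7→4→8→11, push 4): res(4,8)=9
after path 4 (6→2→7→4→8→11, push 2): res(4,8)=7
after path 5 (6→2→10→4→8→11, push 1): res(4,8)=6
after path 6 (6→2→10→4→5→9→11, push 1): res(4,8)=6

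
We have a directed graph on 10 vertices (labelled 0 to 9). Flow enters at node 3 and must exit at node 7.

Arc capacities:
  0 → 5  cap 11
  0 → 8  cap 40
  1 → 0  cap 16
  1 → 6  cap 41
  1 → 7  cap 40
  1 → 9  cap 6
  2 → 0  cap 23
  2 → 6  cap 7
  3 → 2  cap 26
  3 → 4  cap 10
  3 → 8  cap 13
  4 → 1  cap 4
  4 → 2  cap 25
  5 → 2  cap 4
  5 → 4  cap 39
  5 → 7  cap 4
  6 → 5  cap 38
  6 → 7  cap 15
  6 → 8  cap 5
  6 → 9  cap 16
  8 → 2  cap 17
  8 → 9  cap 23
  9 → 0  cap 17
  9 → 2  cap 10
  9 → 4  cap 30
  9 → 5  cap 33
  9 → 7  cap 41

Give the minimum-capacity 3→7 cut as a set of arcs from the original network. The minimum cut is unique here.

augment #1: 3→2→6→7 push 7
augment #2: 3→4→1→7 push 4
augment #3: 3→8→9→7 push 13
augment #4: 3→2→0→5→7 push 4
augment #5: 3→2→0→8→9→7 push 10
max flow = 38; residual-reachable set from 3 gives S-side
cut edges (S→T): {(2,6), (4,1), (5,7), (8,9)} total cap 38

Min-cut arcs: {(2,6), (4,1), (5,7), (8,9)} (total capacity 38)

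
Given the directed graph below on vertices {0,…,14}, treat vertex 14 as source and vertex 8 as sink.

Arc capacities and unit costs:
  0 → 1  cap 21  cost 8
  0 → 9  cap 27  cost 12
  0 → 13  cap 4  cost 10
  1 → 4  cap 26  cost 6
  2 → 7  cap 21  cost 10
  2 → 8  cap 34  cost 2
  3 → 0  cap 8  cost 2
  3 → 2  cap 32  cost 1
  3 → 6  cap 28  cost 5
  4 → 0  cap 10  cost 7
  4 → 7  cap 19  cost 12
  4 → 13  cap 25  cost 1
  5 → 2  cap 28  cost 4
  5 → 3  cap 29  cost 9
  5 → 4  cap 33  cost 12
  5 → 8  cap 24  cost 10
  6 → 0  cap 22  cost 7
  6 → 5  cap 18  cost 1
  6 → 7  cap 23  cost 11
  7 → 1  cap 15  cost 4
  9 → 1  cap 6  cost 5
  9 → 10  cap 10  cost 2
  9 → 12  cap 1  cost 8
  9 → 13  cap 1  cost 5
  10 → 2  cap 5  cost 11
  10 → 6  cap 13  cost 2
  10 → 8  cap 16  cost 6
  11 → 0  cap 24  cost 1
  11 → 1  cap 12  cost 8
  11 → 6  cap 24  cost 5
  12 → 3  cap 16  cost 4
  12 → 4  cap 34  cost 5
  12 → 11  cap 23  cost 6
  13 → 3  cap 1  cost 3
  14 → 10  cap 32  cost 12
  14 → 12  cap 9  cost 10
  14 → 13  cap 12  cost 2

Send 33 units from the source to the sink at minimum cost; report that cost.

shortest-cost path #1: 14→13→3→2→8 push 1 @ unit cost 8 (adds 8)
shortest-cost path #2: 14→12→3→2→8 push 9 @ unit cost 17 (adds 153)
shortest-cost path #3: 14→10→8 push 16 @ unit cost 18 (adds 288)
shortest-cost path #4: 14→10→6→5→2→8 push 7 @ unit cost 21 (adds 147)
total cost = 596

Minimum cost for 33 units: 596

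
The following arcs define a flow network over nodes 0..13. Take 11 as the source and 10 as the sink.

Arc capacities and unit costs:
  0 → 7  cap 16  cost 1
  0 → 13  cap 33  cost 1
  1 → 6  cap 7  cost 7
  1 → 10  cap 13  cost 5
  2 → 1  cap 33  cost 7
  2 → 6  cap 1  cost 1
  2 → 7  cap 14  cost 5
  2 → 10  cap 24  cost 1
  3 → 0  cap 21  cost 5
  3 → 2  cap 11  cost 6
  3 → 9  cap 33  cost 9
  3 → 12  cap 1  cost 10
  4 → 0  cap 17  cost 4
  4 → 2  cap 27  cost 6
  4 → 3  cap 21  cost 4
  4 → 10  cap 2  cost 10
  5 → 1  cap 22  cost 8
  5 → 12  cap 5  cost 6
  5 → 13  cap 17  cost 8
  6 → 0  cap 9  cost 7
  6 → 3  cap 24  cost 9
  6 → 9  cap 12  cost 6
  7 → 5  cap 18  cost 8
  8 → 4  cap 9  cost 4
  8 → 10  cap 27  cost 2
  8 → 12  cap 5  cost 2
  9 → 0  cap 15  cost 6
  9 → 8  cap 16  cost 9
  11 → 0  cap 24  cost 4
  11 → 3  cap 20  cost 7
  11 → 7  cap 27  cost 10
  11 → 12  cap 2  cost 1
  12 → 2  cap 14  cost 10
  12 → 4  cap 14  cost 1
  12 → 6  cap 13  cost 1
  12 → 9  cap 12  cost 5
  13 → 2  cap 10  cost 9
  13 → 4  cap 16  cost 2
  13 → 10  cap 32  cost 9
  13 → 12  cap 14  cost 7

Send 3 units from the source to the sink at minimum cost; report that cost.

Minimum cost for 3 units: 32

shortest-cost path #1: 11→12→4→2→10 push 2 @ unit cost 9 (adds 18)
shortest-cost path #2: 11→0→13→10 push 1 @ unit cost 14 (adds 14)
total cost = 32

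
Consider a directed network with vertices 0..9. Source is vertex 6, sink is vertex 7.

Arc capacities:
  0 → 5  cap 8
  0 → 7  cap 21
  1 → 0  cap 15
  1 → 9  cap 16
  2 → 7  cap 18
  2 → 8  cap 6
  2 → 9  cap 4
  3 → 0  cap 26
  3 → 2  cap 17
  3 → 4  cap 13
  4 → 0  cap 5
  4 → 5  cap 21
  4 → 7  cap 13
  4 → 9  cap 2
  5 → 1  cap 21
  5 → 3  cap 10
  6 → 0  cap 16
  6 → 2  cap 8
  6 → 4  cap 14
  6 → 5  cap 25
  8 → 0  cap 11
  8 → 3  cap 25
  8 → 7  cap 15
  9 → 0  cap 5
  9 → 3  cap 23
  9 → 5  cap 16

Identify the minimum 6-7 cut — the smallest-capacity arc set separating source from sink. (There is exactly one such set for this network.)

Min-cut arcs: {(0,7), (2,7), (2,8), (4,7)} (total capacity 58)

augment #1: 6→0→7 push 16
augment #2: 6→2→7 push 8
augment #3: 6→4→7 push 13
augment #4: 6→4→0→7 push 1
augment #5: 6→5→1→0→7 push 4
augment #6: 6→5→3→2→7 push 10
augment #7: 6→5→1→9→3→2→8→7 push 6
max flow = 58; residual-reachable set from 6 gives S-side
cut edges (S→T): {(0,7), (2,7), (2,8), (4,7)} total cap 58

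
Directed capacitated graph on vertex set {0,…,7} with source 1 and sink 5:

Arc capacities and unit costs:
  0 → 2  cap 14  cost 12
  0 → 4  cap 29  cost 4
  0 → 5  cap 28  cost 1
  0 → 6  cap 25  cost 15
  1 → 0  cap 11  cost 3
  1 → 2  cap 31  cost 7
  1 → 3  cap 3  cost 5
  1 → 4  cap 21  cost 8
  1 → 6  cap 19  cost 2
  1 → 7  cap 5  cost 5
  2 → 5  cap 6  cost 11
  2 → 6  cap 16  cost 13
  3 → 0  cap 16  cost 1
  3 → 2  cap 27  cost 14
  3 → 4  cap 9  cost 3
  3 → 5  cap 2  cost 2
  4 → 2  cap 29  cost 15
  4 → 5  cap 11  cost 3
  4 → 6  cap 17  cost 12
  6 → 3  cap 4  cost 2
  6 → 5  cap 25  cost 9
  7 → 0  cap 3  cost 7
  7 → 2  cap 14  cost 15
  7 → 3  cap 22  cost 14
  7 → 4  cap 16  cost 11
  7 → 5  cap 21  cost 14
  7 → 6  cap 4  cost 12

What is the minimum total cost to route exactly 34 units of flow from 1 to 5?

shortest-cost path #1: 1→0→5 push 11 @ unit cost 4 (adds 44)
shortest-cost path #2: 1→6→3→5 push 2 @ unit cost 6 (adds 12)
shortest-cost path #3: 1→6→3→0→5 push 2 @ unit cost 6 (adds 12)
shortest-cost path #4: 1→3→0→5 push 3 @ unit cost 7 (adds 21)
shortest-cost path #5: 1→4→5 push 11 @ unit cost 11 (adds 121)
shortest-cost path #6: 1→6→5 push 5 @ unit cost 11 (adds 55)
total cost = 265

Minimum cost for 34 units: 265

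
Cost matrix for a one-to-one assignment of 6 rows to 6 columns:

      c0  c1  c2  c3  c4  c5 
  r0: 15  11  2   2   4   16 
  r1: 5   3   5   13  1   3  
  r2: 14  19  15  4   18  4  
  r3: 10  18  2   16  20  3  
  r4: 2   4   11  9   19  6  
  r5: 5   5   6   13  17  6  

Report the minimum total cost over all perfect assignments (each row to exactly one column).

optimal assignment: row0→col3 (cost 2), row1→col4 (cost 1), row2→col5 (cost 4), row3→col2 (cost 2), row4→col0 (cost 2), row5→col1 (cost 5)
total = 2 + 1 + 4 + 2 + 2 + 5 = 16

Minimum assignment cost: 16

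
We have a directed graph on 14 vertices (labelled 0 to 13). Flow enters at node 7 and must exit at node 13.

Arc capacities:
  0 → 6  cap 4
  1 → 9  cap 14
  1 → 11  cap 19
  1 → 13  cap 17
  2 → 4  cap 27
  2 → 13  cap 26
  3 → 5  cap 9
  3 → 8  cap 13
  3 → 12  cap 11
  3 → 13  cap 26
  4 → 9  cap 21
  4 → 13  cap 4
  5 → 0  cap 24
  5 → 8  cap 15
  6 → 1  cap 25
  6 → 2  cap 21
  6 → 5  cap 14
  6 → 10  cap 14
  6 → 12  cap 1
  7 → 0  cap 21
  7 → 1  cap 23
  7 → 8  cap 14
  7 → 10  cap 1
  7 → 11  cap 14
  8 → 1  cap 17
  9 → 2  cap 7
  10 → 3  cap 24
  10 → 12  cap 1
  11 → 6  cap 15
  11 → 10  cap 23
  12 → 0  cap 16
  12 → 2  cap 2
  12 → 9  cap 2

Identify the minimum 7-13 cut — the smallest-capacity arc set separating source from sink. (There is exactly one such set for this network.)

Min-cut arcs: {(0,6), (7,1), (7,8), (7,10), (7,11)} (total capacity 56)

augment #1: 7→1→13 push 17
augment #2: 7→10→3→13 push 1
augment #3: 7→0→6→2→13 push 4
augment #4: 7→1→9→2→13 push 6
augment #5: 7→11→6→2→13 push 14
augment #6: 7→8→1→9→2→13 push 1
augment #7: 7→8→1→11→6→2→13 push 1
augment #8: 7→8→1→11→10→3→13 push 12
max flow = 56; residual-reachable set from 7 gives S-side
cut edges (S→T): {(0,6), (7,1), (7,8), (7,10), (7,11)} total cap 56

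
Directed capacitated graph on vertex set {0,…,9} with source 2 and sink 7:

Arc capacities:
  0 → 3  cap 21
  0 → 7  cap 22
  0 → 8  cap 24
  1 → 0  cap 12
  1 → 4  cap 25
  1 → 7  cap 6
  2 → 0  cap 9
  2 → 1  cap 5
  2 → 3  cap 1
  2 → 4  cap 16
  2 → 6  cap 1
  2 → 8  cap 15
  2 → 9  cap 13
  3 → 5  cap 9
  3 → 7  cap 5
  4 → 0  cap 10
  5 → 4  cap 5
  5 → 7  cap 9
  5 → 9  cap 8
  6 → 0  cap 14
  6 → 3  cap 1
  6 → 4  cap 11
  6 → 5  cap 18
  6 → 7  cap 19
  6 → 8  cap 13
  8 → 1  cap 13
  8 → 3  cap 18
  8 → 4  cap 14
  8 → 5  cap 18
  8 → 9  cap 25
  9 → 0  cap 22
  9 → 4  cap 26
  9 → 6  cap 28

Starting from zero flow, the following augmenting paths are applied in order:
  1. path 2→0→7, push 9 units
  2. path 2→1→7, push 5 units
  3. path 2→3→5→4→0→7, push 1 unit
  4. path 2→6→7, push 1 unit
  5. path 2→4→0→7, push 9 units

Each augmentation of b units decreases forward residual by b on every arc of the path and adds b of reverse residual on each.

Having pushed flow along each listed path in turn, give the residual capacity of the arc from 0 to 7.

Residual capacity of (0,7): 3

after path 1 (2→0→7, push 9): res(0,7)=13
after path 2 (2→1→7, push 5): res(0,7)=13
after path 3 (2→3→5→4→0→7, push 1): res(0,7)=12
after path 4 (2→6→7, push 1): res(0,7)=12
after path 5 (2→4→0→7, push 9): res(0,7)=3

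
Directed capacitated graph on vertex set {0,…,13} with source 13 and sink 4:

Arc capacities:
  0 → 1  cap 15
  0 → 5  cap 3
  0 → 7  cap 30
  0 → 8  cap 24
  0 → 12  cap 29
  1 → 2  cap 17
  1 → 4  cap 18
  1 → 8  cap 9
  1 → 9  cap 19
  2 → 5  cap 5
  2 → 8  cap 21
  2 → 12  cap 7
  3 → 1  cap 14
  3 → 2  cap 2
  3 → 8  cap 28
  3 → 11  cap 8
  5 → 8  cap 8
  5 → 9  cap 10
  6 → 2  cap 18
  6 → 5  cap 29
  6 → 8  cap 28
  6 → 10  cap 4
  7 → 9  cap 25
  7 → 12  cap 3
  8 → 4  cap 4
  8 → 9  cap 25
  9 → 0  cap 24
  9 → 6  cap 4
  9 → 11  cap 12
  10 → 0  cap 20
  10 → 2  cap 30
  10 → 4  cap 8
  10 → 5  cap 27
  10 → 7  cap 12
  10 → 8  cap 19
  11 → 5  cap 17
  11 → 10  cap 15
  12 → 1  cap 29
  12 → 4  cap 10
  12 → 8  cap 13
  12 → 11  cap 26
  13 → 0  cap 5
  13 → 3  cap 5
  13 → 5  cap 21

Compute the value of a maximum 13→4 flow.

augment #1: 13→0→1→4 bottleneck 5, total now 5
augment #2: 13→3→1→4 bottleneck 5, total now 10
augment #3: 13→5→8→4 bottleneck 4, total now 14
augment #4: 13→5→9→0→1→4 bottleneck 8, total now 22
augment #5: 13→5→9→0→12→4 bottleneck 2, total now 24
augment #6: 13→5→8→9→0→12→4 bottleneck 4, total now 28

Maximum flow value: 28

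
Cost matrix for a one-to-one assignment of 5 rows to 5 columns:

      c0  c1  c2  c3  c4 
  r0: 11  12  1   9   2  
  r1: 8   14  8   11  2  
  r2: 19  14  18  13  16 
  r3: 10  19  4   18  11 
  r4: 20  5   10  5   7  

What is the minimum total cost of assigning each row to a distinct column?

Minimum assignment cost: 31

optimal assignment: row0→col2 (cost 1), row1→col4 (cost 2), row2→col3 (cost 13), row3→col0 (cost 10), row4→col1 (cost 5)
total = 1 + 2 + 13 + 10 + 5 = 31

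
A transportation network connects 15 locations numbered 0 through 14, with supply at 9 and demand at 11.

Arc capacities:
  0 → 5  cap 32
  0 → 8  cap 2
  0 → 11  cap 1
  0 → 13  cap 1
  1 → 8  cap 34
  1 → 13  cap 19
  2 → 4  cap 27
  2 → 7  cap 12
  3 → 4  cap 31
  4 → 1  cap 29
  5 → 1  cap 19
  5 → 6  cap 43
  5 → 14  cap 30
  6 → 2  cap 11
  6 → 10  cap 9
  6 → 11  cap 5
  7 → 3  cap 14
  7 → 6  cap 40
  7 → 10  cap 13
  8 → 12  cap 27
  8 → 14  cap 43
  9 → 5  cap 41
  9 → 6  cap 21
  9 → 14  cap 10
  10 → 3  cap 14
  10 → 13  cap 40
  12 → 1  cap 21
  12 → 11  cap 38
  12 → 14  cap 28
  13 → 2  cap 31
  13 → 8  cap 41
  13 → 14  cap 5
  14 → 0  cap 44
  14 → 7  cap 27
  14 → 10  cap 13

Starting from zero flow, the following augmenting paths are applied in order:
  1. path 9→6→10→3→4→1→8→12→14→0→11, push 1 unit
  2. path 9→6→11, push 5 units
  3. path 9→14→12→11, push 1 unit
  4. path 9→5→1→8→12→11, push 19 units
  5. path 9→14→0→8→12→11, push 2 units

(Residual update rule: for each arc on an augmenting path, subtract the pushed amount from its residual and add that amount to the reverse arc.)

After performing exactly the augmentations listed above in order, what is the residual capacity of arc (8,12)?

Residual capacity of (8,12): 5

after path 1 (9→6→10→3→4→1→8→12→14→0→11, push 1): res(8,12)=26
after path 2 (9→6→11, push 5): res(8,12)=26
after path 3 (9→14→12→11, push 1): res(8,12)=26
after path 4 (9→5→1→8→12→11, push 19): res(8,12)=7
after path 5 (9→14→0→8→12→11, push 2): res(8,12)=5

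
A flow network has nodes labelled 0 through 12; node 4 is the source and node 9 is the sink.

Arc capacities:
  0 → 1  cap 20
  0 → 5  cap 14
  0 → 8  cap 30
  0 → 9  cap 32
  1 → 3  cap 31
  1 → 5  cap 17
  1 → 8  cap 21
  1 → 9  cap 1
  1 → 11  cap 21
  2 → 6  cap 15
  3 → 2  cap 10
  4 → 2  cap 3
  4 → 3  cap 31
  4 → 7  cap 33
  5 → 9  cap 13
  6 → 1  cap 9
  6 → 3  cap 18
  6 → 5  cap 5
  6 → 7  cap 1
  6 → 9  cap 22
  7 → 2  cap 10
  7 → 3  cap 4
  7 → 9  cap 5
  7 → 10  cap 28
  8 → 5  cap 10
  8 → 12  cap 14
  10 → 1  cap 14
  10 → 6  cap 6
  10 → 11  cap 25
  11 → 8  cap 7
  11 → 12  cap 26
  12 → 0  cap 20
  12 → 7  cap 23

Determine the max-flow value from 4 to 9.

augment #1: 4→7→9 bottleneck 5, total now 5
augment #2: 4→2→6→9 bottleneck 3, total now 8
augment #3: 4→3→2→6→9 bottleneck 10, total now 18
augment #4: 4→7→2→6→9 bottleneck 2, total now 20
augment #5: 4→7→10→1→9 bottleneck 1, total now 21
augment #6: 4→7→10→6→9 bottleneck 6, total now 27
augment #7: 4→7→10→1→5→9 bottleneck 13, total now 40
augment #8: 4→7→10→11→12→0→9 bottleneck 6, total now 46

Maximum flow value: 46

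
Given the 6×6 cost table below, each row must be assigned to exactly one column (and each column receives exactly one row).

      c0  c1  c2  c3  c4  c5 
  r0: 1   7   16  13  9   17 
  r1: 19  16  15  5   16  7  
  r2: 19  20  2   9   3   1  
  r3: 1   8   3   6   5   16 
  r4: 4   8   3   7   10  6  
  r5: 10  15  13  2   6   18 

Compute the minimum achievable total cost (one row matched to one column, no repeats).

one of 2 optimal assignments: row0→col1 (cost 7), row1→col3 (cost 5), row2→col5 (cost 1), row3→col0 (cost 1), row4→col2 (cost 3), row5→col4 (cost 6)
total = 7 + 5 + 1 + 1 + 3 + 6 = 23

Minimum assignment cost: 23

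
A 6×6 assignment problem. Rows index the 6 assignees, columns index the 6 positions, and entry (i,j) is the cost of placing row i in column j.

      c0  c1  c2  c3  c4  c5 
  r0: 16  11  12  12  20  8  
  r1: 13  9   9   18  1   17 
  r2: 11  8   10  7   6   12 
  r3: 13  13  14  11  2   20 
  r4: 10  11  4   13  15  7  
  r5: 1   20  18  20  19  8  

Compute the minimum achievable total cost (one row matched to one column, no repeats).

optimal assignment: row0→col5 (cost 8), row1→col1 (cost 9), row2→col3 (cost 7), row3→col4 (cost 2), row4→col2 (cost 4), row5→col0 (cost 1)
total = 8 + 9 + 7 + 2 + 4 + 1 = 31

Minimum assignment cost: 31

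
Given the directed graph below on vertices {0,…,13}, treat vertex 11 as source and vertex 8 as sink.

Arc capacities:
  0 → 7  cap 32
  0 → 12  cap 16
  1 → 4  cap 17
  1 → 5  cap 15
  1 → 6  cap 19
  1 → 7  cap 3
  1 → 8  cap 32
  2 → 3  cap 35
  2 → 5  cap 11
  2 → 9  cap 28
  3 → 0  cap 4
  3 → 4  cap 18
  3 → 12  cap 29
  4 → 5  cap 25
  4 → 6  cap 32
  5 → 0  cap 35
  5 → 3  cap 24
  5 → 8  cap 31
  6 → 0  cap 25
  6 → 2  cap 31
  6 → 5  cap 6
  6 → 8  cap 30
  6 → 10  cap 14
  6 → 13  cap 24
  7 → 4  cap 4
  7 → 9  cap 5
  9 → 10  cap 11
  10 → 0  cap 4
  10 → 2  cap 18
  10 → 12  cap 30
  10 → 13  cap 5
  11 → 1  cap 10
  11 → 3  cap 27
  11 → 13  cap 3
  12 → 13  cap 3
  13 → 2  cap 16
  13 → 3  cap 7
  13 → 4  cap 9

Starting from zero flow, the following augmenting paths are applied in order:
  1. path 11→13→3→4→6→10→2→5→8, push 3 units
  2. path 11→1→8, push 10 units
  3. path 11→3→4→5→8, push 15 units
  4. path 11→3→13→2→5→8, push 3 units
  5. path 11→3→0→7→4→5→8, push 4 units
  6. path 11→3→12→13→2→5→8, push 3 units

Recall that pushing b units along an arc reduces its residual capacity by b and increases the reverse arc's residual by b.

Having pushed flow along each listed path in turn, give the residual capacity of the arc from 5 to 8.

Residual capacity of (5,8): 3

after path 1 (11→13→3→4→6→10→2→5→8, push 3): res(5,8)=28
after path 2 (11→1→8, push 10): res(5,8)=28
after path 3 (11→3→4→5→8, push 15): res(5,8)=13
after path 4 (11→3→13→2→5→8, push 3): res(5,8)=10
after path 5 (11→3→0→7→4→5→8, push 4): res(5,8)=6
after path 6 (11→3→12→13→2→5→8, push 3): res(5,8)=3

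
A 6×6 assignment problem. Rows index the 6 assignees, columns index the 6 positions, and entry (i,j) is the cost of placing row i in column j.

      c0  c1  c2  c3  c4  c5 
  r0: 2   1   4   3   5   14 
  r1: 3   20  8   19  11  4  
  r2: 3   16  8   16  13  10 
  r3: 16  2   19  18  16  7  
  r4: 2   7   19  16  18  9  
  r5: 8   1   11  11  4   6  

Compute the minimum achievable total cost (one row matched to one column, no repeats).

optimal assignment: row0→col3 (cost 3), row1→col5 (cost 4), row2→col2 (cost 8), row3→col1 (cost 2), row4→col0 (cost 2), row5→col4 (cost 4)
total = 3 + 4 + 8 + 2 + 2 + 4 = 23

Minimum assignment cost: 23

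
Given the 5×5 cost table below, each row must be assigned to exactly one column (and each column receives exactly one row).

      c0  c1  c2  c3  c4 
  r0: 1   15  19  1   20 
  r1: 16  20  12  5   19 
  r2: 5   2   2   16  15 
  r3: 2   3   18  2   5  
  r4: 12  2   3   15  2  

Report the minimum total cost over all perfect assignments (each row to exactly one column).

optimal assignment: row0→col0 (cost 1), row1→col3 (cost 5), row2→col2 (cost 2), row3→col1 (cost 3), row4→col4 (cost 2)
total = 1 + 5 + 2 + 3 + 2 = 13

Minimum assignment cost: 13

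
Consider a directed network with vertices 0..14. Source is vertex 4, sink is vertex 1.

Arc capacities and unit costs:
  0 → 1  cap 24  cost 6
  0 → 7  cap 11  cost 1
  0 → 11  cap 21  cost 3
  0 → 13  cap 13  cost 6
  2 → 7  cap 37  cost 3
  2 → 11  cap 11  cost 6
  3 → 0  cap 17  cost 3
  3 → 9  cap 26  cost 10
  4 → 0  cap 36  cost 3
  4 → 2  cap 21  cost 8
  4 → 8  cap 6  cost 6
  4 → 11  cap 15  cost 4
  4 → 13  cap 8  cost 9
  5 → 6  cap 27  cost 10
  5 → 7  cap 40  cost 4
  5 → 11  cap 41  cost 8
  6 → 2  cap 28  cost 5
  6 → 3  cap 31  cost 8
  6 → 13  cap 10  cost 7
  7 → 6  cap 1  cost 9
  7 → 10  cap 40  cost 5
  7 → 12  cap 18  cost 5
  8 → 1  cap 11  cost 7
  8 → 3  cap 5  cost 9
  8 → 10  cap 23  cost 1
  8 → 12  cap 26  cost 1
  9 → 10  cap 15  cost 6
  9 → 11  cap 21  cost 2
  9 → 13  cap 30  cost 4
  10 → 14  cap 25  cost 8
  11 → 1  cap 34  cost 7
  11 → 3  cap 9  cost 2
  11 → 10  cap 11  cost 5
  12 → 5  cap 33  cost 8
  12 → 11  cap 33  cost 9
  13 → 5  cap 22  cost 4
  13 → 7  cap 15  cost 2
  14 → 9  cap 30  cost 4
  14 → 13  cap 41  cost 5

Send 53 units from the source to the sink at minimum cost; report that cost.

shortest-cost path #1: 4→0→1 push 24 @ unit cost 9 (adds 216)
shortest-cost path #2: 4→11→1 push 15 @ unit cost 11 (adds 165)
shortest-cost path #3: 4→8→1 push 6 @ unit cost 13 (adds 78)
shortest-cost path #4: 4→0→11→1 push 8 @ unit cost 13 (adds 104)
total cost = 563

Minimum cost for 53 units: 563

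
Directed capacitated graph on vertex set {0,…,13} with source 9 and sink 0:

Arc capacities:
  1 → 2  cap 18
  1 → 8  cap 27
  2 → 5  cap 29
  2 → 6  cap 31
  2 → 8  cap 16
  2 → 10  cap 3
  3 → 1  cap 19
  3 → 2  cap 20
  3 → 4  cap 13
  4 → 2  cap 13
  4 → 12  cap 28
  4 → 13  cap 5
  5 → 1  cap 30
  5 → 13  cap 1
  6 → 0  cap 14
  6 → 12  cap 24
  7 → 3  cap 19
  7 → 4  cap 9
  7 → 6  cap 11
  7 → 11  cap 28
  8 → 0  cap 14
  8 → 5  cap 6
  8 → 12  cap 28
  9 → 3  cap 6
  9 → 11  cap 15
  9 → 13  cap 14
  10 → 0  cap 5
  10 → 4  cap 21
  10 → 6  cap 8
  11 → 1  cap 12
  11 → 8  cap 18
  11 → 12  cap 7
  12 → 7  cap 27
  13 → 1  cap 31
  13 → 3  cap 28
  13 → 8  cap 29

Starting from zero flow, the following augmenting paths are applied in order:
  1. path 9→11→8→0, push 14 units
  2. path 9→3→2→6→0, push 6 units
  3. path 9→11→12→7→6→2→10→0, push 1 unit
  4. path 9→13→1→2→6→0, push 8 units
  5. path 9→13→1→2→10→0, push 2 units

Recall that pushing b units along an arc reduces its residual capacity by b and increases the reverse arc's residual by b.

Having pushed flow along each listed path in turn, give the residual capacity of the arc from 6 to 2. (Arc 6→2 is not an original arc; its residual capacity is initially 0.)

Residual capacity of (6,2): 13

after path 1 (9→11→8→0, push 14): res(6,2)=0
after path 2 (9→3→2→6→0, push 6): res(6,2)=6
after path 3 (9→11→12→7→6→2→10→0, push 1): res(6,2)=5
after path 4 (9→13→1→2→6→0, push 8): res(6,2)=13
after path 5 (9→13→1→2→10→0, push 2): res(6,2)=13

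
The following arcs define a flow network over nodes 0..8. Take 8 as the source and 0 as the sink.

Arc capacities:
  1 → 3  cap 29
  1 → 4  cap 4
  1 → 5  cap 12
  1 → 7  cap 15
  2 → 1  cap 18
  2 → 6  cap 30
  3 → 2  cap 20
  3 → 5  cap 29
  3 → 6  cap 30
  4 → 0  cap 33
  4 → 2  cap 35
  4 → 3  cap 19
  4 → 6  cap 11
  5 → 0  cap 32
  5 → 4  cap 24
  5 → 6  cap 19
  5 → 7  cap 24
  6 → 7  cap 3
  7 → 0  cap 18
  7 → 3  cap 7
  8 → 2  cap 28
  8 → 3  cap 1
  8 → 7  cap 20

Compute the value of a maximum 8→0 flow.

augment #1: 8→7→0 bottleneck 18, total now 18
augment #2: 8→3→5→0 bottleneck 1, total now 19
augment #3: 8→2→1→4→0 bottleneck 4, total now 23
augment #4: 8→2→1→5→0 bottleneck 12, total now 35
augment #5: 8→7→3→5→0 bottleneck 2, total now 37
augment #6: 8→2→1→3→5→0 bottleneck 2, total now 39
augment #7: 8→2→6→7→3→5→0 bottleneck 3, total now 42

Maximum flow value: 42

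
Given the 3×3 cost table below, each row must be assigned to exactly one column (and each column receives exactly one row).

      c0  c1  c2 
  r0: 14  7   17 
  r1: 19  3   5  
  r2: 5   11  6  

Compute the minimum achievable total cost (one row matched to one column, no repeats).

optimal assignment: row0→col1 (cost 7), row1→col2 (cost 5), row2→col0 (cost 5)
total = 7 + 5 + 5 = 17

Minimum assignment cost: 17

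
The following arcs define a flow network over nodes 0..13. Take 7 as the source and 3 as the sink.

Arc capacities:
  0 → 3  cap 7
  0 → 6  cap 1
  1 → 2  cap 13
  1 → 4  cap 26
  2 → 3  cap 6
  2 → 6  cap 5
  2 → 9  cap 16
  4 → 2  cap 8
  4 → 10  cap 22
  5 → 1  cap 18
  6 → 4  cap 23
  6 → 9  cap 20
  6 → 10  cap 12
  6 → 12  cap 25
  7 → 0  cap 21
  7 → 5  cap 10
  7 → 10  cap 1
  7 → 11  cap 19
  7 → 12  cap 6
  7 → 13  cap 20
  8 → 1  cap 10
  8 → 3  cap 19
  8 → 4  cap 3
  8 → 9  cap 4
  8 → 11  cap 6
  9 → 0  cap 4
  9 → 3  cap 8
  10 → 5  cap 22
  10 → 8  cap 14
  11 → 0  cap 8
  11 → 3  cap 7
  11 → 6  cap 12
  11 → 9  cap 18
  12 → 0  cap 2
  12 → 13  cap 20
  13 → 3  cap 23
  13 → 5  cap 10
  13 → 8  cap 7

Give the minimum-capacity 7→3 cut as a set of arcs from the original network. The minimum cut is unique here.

Min-cut arcs: {(0,3), (0,6), (7,5), (7,10), (7,11), (7,12), (7,13)} (total capacity 64)

augment #1: 7→0→3 push 7
augment #2: 7→11→3 push 7
augment #3: 7→13→3 push 20
augment #4: 7→10→8→3 push 1
augment #5: 7→11→9→3 push 8
augment #6: 7→12→13→3 push 3
augment #7: 7→5→1→2→3 push 6
augment #8: 7→12→13→8→3 push 3
augment #9: 7→0→6→10→8→3 push 1
augment #10: 7→11→6→10→8→3 push 4
augment #11: 7→5→1→4→10→8→3 push 4
max flow = 64; residual-reachable set from 7 gives S-side
cut edges (S→T): {(0,3), (0,6), (7,5), (7,10), (7,11), (7,12), (7,13)} total cap 64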